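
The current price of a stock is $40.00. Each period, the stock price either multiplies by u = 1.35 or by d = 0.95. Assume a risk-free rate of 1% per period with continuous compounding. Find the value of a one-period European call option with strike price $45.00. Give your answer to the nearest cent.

Risk-neutral probability p = (e^0.01 − 0.95)/(1.35 − 0.95) = 0.0601/0.4000 = 0.1501
Terminal stock prices: S_u = 54, S_d = 38
Terminal payoffs (S − K): max(9, 0) = 9, max(-7, 0) = 0
Node 0 (S = 40): V_0 = e^(−0.01)·[0.1501·9.0000 + 0.8499·0.0000] = 1.3377

$1.34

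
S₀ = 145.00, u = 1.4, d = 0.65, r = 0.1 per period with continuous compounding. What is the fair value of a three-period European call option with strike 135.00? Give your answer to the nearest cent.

Risk-neutral probability p = (e^0.1 − 0.65)/(1.4 − 0.65) = 0.4552/0.7500 = 0.6069
Terminal stock prices: S_uuu = 397.9, S_uud = 184.7, S_udd = 85.77, S_ddd = 39.82
Terminal payoffs (S − K): max(262.9, 0) = 262.9, max(49.73, 0) = 49.73, max(-49.23, 0) = 0, max(-95.18, 0) = 0
Node uu (S = 284.2): V_uu = e^(−0.1)·[0.6069·262.8800 + 0.3931·49.7300] = 162.0469
Node ud (S = 132): V_ud = e^(−0.1)·[0.6069·49.7300 + 0.3931·0.0000] = 27.3088
Node dd (S = 61.26): V_dd = e^(−0.1)·[0.6069·0.0000 + 0.3931·0.0000] = 0.0000
Node u (S = 203): V_u = e^(−0.1)·[0.6069·162.0469 + 0.3931·27.3088] = 98.7002
Node d (S = 94.25): V_d = e^(−0.1)·[0.6069·27.3088 + 0.3931·0.0000] = 14.9964
Node 0 (S = 145): V_0 = e^(−0.1)·[0.6069·98.7002 + 0.3931·14.9964] = 59.5345

59.53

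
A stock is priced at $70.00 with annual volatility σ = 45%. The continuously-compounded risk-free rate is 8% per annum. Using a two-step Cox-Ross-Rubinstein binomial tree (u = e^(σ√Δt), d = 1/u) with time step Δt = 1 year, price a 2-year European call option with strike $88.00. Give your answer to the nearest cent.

$16.45

CRR parameters: u = e^(σ√Δt) = e^(0.45·√1) = 1.5683, d = 1/u = 0.6376
Per-period rate: rΔt = 0.08·1 = 0.08, so R = e^0.08 = 1.0833
Risk-neutral probability p = (e^0.08 − 0.6376)/(1.5683 − 0.6376) = 0.4457/0.9307 = 0.4789
Terminal stock prices: S_uu = 172.2, S_ud = 70, S_dd = 28.46
Terminal payoffs (S − K): max(84.17, 0) = 84.17, max(-18, 0) = 0, max(-59.54, 0) = 0
Node u (S = 109.8): V_u = e^(−0.08)·[0.4789·84.1722 + 0.5211·0.0000] = 37.2071
Node d (S = 44.63): V_d = e^(−0.08)·[0.4789·0.0000 + 0.5211·0.0000] = 0.0000
Node 0 (S = 70): V_0 = e^(−0.08)·[0.4789·37.2071 + 0.5211·0.0000] = 16.4468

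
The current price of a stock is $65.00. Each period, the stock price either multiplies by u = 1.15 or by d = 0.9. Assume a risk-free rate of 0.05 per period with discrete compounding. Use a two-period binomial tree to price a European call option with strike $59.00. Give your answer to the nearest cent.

$12.41

Risk-neutral probability p = (1 + 0.05 − 0.9)/(1.15 − 0.9) = 0.1500/0.2500 = 0.6000
Terminal stock prices: S_uu = 85.96, S_ud = 67.28, S_dd = 52.65
Terminal payoffs (S − K): max(26.96, 0) = 26.96, max(8.275, 0) = 8.275, max(-6.35, 0) = 0
Node u (S = 74.75): V_u = 1/1.05·[0.6000·26.9625 + 0.4000·8.2750] = 18.5595
Node d (S = 58.5): V_d = 1/1.05·[0.6000·8.2750 + 0.4000·0.0000] = 4.7286
Node 0 (S = 65): V_0 = 1/1.05·[0.6000·18.5595 + 0.4000·4.7286] = 12.4068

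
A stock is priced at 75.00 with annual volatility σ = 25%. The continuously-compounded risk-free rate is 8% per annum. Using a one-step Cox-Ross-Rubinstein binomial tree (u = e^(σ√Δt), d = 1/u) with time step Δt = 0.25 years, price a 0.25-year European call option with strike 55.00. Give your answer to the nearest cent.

21.09

CRR parameters: u = e^(σ√Δt) = e^(0.25·√0.25) = 1.1331, d = 1/u = 0.8825
Per-period rate: rΔt = 0.08·0.25 = 0.02, so R = e^0.02 = 1.0202
Risk-neutral probability p = (e^0.02 − 0.8825)/(1.1331 − 0.8825) = 0.1377/0.2507 = 0.5494
Terminal stock prices: S_u = 84.99, S_d = 66.19
Terminal payoffs (S − K): max(29.99, 0) = 29.99, max(11.19, 0) = 11.19
Node 0 (S = 75): V_0 = e^(−0.02)·[0.5494·29.9861 + 0.4506·11.1873] = 21.0891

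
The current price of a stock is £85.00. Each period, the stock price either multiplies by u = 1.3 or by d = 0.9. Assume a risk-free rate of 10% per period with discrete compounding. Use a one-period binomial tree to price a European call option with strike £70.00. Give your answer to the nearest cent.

£21.36

Risk-neutral probability p = (1 + 0.1 − 0.9)/(1.3 − 0.9) = 0.2000/0.4000 = 0.5000
Terminal stock prices: S_u = 110.5, S_d = 76.5
Terminal payoffs (S − K): max(40.5, 0) = 40.5, max(6.5, 0) = 6.5
Node 0 (S = 85): V_0 = 1/1.1·[0.5000·40.5000 + 0.5000·6.5000] = 21.3636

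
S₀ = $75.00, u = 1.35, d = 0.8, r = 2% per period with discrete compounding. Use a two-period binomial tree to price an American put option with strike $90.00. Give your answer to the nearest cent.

Risk-neutral probability p = (1 + 0.02 − 0.8)/(1.35 − 0.8) = 0.2200/0.5500 = 0.4000
Terminal stock prices: S_uu = 136.7, S_ud = 81, S_dd = 48
Terminal payoffs (K − S): max(-46.69, 0) = 0, max(9, 0) = 9, max(42, 0) = 42
Node u (S = 101.2): continuation = 1/1.02·[0.4000·0.0000 + 0.6000·9.0000] = 5.2941; exercise value = 0.0000 ≤ continuation, so V_u = 5.2941
Node d (S = 60): continuation = 1/1.02·[0.4000·9.0000 + 0.6000·42.0000] = 28.2353; exercise value = 30.0000 > continuation, so V_d = 30.0000 (exercise)
Node 0 (S = 75): continuation = 1/1.02·[0.4000·5.2941 + 0.6000·30.0000] = 19.7232; exercise value = 15.0000 ≤ continuation, so V_0 = 19.7232

$19.72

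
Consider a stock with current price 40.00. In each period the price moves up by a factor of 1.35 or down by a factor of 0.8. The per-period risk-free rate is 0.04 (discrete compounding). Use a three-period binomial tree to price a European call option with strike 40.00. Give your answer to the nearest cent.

9.56

Risk-neutral probability p = (1 + 0.04 − 0.8)/(1.35 − 0.8) = 0.2400/0.5500 = 0.4364
Terminal stock prices: S_uuu = 98.42, S_uud = 58.32, S_udd = 34.56, S_ddd = 20.48
Terminal payoffs (S − K): max(58.42, 0) = 58.42, max(18.32, 0) = 18.32, max(-5.44, 0) = 0, max(-19.52, 0) = 0
Node uu (S = 72.9): V_uu = 1/1.04·[0.4364·58.4150 + 0.5636·18.3200] = 34.4385
Node ud (S = 43.2): V_ud = 1/1.04·[0.4364·18.3200 + 0.5636·0.0000] = 7.6867
Node dd (S = 25.6): V_dd = 1/1.04·[0.4364·0.0000 + 0.5636·0.0000] = 0.0000
Node u (S = 54): V_u = 1/1.04·[0.4364·34.4385 + 0.5636·7.6867] = 18.6156
Node d (S = 32): V_d = 1/1.04·[0.4364·7.6867 + 0.5636·0.0000] = 3.2252
Node 0 (S = 40): V_0 = 1/1.04·[0.4364·18.6156 + 0.5636·3.2252] = 9.5587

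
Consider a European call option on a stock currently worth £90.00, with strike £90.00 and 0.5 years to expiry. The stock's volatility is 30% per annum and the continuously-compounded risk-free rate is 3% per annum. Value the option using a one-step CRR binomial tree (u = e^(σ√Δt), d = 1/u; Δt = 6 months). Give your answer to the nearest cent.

CRR parameters: u = e^(σ√Δt) = e^(0.3·√0.5) = 1.2363, d = 1/u = 0.8089
Per-period rate: rΔt = 0.03·0.5 = 0.015, so R = e^0.015 = 1.0151
Risk-neutral probability p = (e^0.015 − 0.8089)/(1.2363 − 0.8089) = 0.2063/0.4275 = 0.4825
Terminal stock prices: S_u = 111.3, S_d = 72.8
Terminal payoffs (S − K): max(21.27, 0) = 21.27, max(-17.2, 0) = 0
Node 0 (S = 90): V_0 = e^(−0.015)·[0.4825·21.2680 + 0.5175·0.0000] = 10.1095

£10.11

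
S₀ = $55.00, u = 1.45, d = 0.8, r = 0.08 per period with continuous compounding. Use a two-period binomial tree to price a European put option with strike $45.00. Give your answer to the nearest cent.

$2.66

Risk-neutral probability p = (e^0.08 − 0.8)/(1.45 − 0.8) = 0.2833/0.6500 = 0.4358
Terminal stock prices: S_uu = 115.6, S_ud = 63.8, S_dd = 35.2
Terminal payoffs (K − S): max(-70.64, 0) = 0, max(-18.8, 0) = 0, max(9.8, 0) = 9.8
Node u (S = 79.75): V_u = e^(−0.08)·[0.4358·0.0000 + 0.5642·0.0000] = 0.0000
Node d (S = 44): V_d = e^(−0.08)·[0.4358·0.0000 + 0.5642·9.8000] = 5.1038
Node 0 (S = 55): V_0 = e^(−0.08)·[0.4358·0.0000 + 0.5642·5.1038] = 2.6581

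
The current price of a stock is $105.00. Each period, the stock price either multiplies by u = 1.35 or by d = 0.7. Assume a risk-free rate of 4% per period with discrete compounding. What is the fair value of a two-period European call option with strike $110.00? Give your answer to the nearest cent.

Risk-neutral probability p = (1 + 0.04 − 0.7)/(1.35 − 0.7) = 0.3400/0.6500 = 0.5231
Terminal stock prices: S_uu = 191.4, S_ud = 99.22, S_dd = 51.45
Terminal payoffs (S − K): max(81.36, 0) = 81.36, max(-10.78, 0) = 0, max(-58.55, 0) = 0
Node u (S = 141.8): V_u = 1/1.04·[0.5231·81.3625 + 0.4769·0.0000] = 40.9220
Node d (S = 73.5): V_d = 1/1.04·[0.5231·0.0000 + 0.4769·0.0000] = 0.0000
Node 0 (S = 105): V_0 = 1/1.04·[0.5231·40.9220 + 0.4769·0.0000] = 20.5821

$20.58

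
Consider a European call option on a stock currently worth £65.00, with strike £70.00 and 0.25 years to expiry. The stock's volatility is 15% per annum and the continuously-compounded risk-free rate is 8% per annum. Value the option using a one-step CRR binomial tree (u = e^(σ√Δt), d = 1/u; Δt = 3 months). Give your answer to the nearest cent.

£0.04

CRR parameters: u = e^(σ√Δt) = e^(0.15·√0.25) = 1.0779, d = 1/u = 0.9277
Per-period rate: rΔt = 0.08·0.25 = 0.02, so R = e^0.02 = 1.0202
Risk-neutral probability p = (e^0.02 − 0.9277)/(1.0779 − 0.9277) = 0.0925/0.1501 = 0.6158
Terminal stock prices: S_u = 70.06, S_d = 60.3
Terminal payoffs (S − K): max(0.06247, 0) = 0.06247, max(-9.697, 0) = 0
Node 0 (S = 65): V_0 = e^(−0.02)·[0.6158·0.0625 + 0.3842·0.0000] = 0.0377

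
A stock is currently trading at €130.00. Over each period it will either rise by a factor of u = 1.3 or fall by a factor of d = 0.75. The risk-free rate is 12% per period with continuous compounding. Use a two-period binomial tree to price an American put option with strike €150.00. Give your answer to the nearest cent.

€20.00

Risk-neutral probability p = (e^0.12 − 0.75)/(1.3 − 0.75) = 0.3775/0.5500 = 0.6864
Terminal stock prices: S_uu = 219.7, S_ud = 126.8, S_dd = 73.12
Terminal payoffs (K − S): max(-69.7, 0) = 0, max(23.25, 0) = 23.25, max(76.88, 0) = 76.88
Node u (S = 169): continuation = e^(−0.12)·[0.6864·0.0000 + 0.3136·23.2500] = 6.4676; exercise value = 0.0000 ≤ continuation, so V_u = 6.4676
Node d (S = 97.5): continuation = e^(−0.12)·[0.6864·23.2500 + 0.3136·76.8750] = 35.5381; exercise value = 52.5000 > continuation, so V_d = 52.5000 (exercise)
Node 0 (S = 130): continuation = e^(−0.12)·[0.6864·6.4676 + 0.3136·52.5000] = 18.5413; exercise value = 20.0000 > continuation, so V_0 = 20.0000 (exercise)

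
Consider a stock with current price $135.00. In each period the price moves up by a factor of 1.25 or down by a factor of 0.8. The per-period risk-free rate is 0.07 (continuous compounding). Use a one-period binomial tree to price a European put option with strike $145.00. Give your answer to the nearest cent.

Risk-neutral probability p = (e^0.07 − 0.8)/(1.25 − 0.8) = 0.2725/0.4500 = 0.6056
Terminal stock prices: S_u = 168.8, S_d = 108
Terminal payoffs (K − S): max(-23.75, 0) = 0, max(37, 0) = 37
Node 0 (S = 135): V_0 = e^(−0.07)·[0.6056·0.0000 + 0.3944·37.0000] = 13.6071

$13.61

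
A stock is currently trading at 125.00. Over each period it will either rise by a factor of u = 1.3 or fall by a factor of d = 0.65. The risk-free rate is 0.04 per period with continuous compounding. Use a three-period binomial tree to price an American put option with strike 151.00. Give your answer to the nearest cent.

38.51

Risk-neutral probability p = (e^0.04 − 0.65)/(1.3 − 0.65) = 0.3908/0.6500 = 0.6012
Terminal stock prices: S_uuu = 274.6, S_uud = 137.3, S_udd = 68.66, S_ddd = 34.33
Terminal payoffs (K − S): max(-123.6, 0) = 0, max(13.69, 0) = 13.69, max(82.34, 0) = 82.34, max(116.7, 0) = 116.7
Node uu (S = 211.3): continuation = e^(−0.04)·[0.6012·0.0000 + 0.3988·13.6875] = 5.2439; exercise value = 0.0000 ≤ continuation, so V_uu = 5.2439
Node ud (S = 105.6): continuation = e^(−0.04)·[0.6012·13.6875 + 0.3988·82.3438] = 39.4542; exercise value = 45.3750 > continuation, so V_ud = 45.3750 (exercise)
Node dd (S = 52.81): continuation = e^(−0.04)·[0.6012·82.3438 + 0.3988·116.6719] = 92.2667; exercise value = 98.1875 > continuation, so V_dd = 98.1875 (exercise)
Node u (S = 162.5): continuation = e^(−0.04)·[0.6012·5.2439 + 0.3988·45.3750] = 20.4132; exercise value = 0.0000 ≤ continuation, so V_u = 20.4132
Node d (S = 81.25): continuation = e^(−0.04)·[0.6012·45.3750 + 0.3988·98.1875] = 63.8292; exercise value = 69.7500 > continuation, so V_d = 69.7500 (exercise)
Node 0 (S = 125): continuation = e^(−0.04)·[0.6012·20.4132 + 0.3988·69.7500] = 38.5146; exercise value = 26.0000 ≤ continuation, so V_0 = 38.5146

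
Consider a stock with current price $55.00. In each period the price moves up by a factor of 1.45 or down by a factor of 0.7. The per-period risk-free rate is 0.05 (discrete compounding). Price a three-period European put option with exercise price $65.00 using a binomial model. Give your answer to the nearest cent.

Risk-neutral probability p = (1 + 0.05 − 0.7)/(1.45 − 0.7) = 0.3500/0.7500 = 0.4667
Terminal stock prices: S_uuu = 167.7, S_uud = 80.95, S_udd = 39.08, S_ddd = 18.86
Terminal payoffs (K − S): max(-102.7, 0) = 0, max(-15.95, 0) = 0, max(25.92, 0) = 25.92, max(46.14, 0) = 46.14
Node uu (S = 115.6): V_uu = 1/1.05·[0.4667·0.0000 + 0.5333·0.0000] = 0.0000
Node ud (S = 55.82): V_ud = 1/1.05·[0.4667·0.0000 + 0.5333·25.9225] = 13.1670
Node dd (S = 26.95): V_dd = 1/1.05·[0.4667·25.9225 + 0.5333·46.1350] = 34.9548
Node u (S = 79.75): V_u = 1/1.05·[0.4667·0.0000 + 0.5333·13.1670] = 6.6880
Node d (S = 38.5): V_d = 1/1.05·[0.4667·13.1670 + 0.5333·34.9548] = 23.6068
Node 0 (S = 55): V_0 = 1/1.05·[0.4667·6.6880 + 0.5333·23.6068] = 14.9632

$14.96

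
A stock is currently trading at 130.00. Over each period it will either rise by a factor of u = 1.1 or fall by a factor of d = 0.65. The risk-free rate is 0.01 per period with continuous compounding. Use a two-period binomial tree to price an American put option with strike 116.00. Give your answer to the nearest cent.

Risk-neutral probability p = (e^0.01 − 0.65)/(1.1 − 0.65) = 0.3601/0.4500 = 0.8001
Terminal stock prices: S_uu = 157.3, S_ud = 92.95, S_dd = 54.93
Terminal payoffs (K − S): max(-41.3, 0) = 0, max(23.05, 0) = 23.05, max(61.07, 0) = 61.07
Node u (S = 143): continuation = e^(−0.01)·[0.8001·0.0000 + 0.1999·23.0500] = 4.5616; exercise value = 0.0000 ≤ continuation, so V_u = 4.5616
Node d (S = 84.5): continuation = e^(−0.01)·[0.8001·23.0500 + 0.1999·61.0750] = 30.3458; exercise value = 31.5000 > continuation, so V_d = 31.5000 (exercise)
Node 0 (S = 130): continuation = e^(−0.01)·[0.8001·4.5616 + 0.1999·31.5000] = 9.8473; exercise value = 0.0000 ≤ continuation, so V_0 = 9.8473

9.85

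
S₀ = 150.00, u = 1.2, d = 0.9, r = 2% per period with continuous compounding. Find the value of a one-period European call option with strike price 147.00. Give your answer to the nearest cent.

Risk-neutral probability p = (e^0.02 − 0.9)/(1.2 − 0.9) = 0.1202/0.3000 = 0.4007
Terminal stock prices: S_u = 180, S_d = 135
Terminal payoffs (S − K): max(33, 0) = 33, max(-12, 0) = 0
Node 0 (S = 150): V_0 = e^(−0.02)·[0.4007·33.0000 + 0.5993·0.0000] = 12.9603

12.96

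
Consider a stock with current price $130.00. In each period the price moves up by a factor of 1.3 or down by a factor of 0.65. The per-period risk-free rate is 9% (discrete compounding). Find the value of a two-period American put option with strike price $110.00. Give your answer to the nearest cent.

$7.59

Risk-neutral probability p = (1 + 0.09 − 0.65)/(1.3 − 0.65) = 0.4400/0.6500 = 0.6769
Terminal stock prices: S_uu = 219.7, S_ud = 109.9, S_dd = 54.93
Terminal payoffs (K − S): max(-109.7, 0) = 0, max(0.15, 0) = 0.15, max(55.07, 0) = 55.07
Node u (S = 169): continuation = 1/1.09·[0.6769·0.0000 + 0.3231·0.1500] = 0.0445; exercise value = 0.0000 ≤ continuation, so V_u = 0.0445
Node d (S = 84.5): continuation = 1/1.09·[0.6769·0.1500 + 0.3231·55.0750] = 16.4174; exercise value = 25.5000 > continuation, so V_d = 25.5000 (exercise)
Node 0 (S = 130): continuation = 1/1.09·[0.6769·0.0445 + 0.3231·25.5000] = 7.5858; exercise value = 0.0000 ≤ continuation, so V_0 = 7.5858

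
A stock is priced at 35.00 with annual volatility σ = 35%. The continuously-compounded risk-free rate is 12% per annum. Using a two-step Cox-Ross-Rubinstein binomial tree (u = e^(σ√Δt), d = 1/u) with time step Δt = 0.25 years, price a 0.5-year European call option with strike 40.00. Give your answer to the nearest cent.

CRR parameters: u = e^(σ√Δt) = e^(0.35·√0.25) = 1.1912, d = 1/u = 0.8395
Per-period rate: rΔt = 0.12·0.25 = 0.03, so R = e^0.03 = 1.0305
Risk-neutral probability p = (e^0.03 − 0.8395)/(1.1912 − 0.8395) = 0.1910/0.3518 = 0.5429
Terminal stock prices: S_uu = 49.67, S_ud = 35, S_dd = 24.66
Terminal payoffs (S − K): max(9.667, 0) = 9.667, max(-5, 0) = 0, max(-15.34, 0) = 0
Node u (S = 41.69): V_u = e^(−0.03)·[0.5429·9.6674 + 0.4571·0.0000] = 5.0936
Node d (S = 29.38): V_d = e^(−0.03)·[0.5429·0.0000 + 0.4571·0.0000] = 0.0000
Node 0 (S = 35): V_0 = e^(−0.03)·[0.5429·5.0936 + 0.4571·0.0000] = 2.6837

2.68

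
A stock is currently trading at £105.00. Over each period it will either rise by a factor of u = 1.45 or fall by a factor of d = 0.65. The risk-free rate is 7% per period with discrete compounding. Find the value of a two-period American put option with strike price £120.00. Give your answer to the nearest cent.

£27.56

Risk-neutral probability p = (1 + 0.07 − 0.65)/(1.45 − 0.65) = 0.4200/0.8000 = 0.5250
Terminal stock prices: S_uu = 220.8, S_ud = 98.96, S_dd = 44.36
Terminal payoffs (K − S): max(-100.8, 0) = 0, max(21.04, 0) = 21.04, max(75.64, 0) = 75.64
Node u (S = 152.2): continuation = 1/1.07·[0.5250·0.0000 + 0.4750·21.0375] = 9.3391; exercise value = 0.0000 ≤ continuation, so V_u = 9.3391
Node d (S = 68.25): continuation = 1/1.07·[0.5250·21.0375 + 0.4750·75.6375] = 43.8995; exercise value = 51.7500 > continuation, so V_d = 51.7500 (exercise)
Node 0 (S = 105): continuation = 1/1.07·[0.5250·9.3391 + 0.4750·51.7500] = 27.5554; exercise value = 15.0000 ≤ continuation, so V_0 = 27.5554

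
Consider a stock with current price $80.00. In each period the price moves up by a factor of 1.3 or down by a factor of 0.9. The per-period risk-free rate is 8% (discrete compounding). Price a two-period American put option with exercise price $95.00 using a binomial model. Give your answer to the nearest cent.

$15.00

Risk-neutral probability p = (1 + 0.08 − 0.9)/(1.3 − 0.9) = 0.1800/0.4000 = 0.4500
Terminal stock prices: S_uu = 135.2, S_ud = 93.6, S_dd = 64.8
Terminal payoffs (K − S): max(-40.2, 0) = 0, max(1.4, 0) = 1.4, max(30.2, 0) = 30.2
Node u (S = 104): continuation = 1/1.08·[0.4500·0.0000 + 0.5500·1.4000] = 0.7130; exercise value = 0.0000 ≤ continuation, so V_u = 0.7130
Node d (S = 72): continuation = 1/1.08·[0.4500·1.4000 + 0.5500·30.2000] = 15.9630; exercise value = 23.0000 > continuation, so V_d = 23.0000 (exercise)
Node 0 (S = 80): continuation = 1/1.08·[0.4500·0.7130 + 0.5500·23.0000] = 12.0100; exercise value = 15.0000 > continuation, so V_0 = 15.0000 (exercise)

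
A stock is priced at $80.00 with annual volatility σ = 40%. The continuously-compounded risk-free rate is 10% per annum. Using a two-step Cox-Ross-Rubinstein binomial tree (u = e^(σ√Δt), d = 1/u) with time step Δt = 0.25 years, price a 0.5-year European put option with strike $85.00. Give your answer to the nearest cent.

CRR parameters: u = e^(σ√Δt) = e^(0.4·√0.25) = 1.2214, d = 1/u = 0.8187
Per-period rate: rΔt = 0.1·0.25 = 0.025, so R = e^0.025 = 1.0253
Risk-neutral probability p = (e^0.025 − 0.8187)/(1.2214 − 0.8187) = 0.2066/0.4027 = 0.5130
Terminal stock prices: S_uu = 119.3, S_ud = 80, S_dd = 53.63
Terminal payoffs (K − S): max(-34.35, 0) = 0, max(5, 0) = 5, max(31.37, 0) = 31.37
Node u (S = 97.71): V_u = e^(−0.025)·[0.5130·0.0000 + 0.4870·5.0000] = 2.3747
Node d (S = 65.5): V_d = e^(−0.025)·[0.5130·5.0000 + 0.4870·31.3744] = 17.4029
Node 0 (S = 80): V_0 = e^(−0.025)·[0.5130·2.3747 + 0.4870·17.4029] = 9.4536

$9.45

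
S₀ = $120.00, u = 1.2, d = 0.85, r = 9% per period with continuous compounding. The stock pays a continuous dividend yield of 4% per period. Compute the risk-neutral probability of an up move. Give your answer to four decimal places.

Per-period risk-free factor R = e^0.09 = 1.0942; dividend-adjusted growth = e^(0.09−0.04) = 1.0513.
Risk-neutral probability p = (1.0513 − 0.85)/(1.2 − 0.85) = 0.2013/0.3500 = 0.5751

p = 0.5751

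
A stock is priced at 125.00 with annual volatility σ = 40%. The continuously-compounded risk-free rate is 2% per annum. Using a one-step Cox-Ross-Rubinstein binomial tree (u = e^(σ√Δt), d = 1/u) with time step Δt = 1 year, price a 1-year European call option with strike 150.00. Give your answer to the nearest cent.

15.23

CRR parameters: u = e^(σ√Δt) = e^(0.4·√1) = 1.4918, d = 1/u = 0.6703
Per-period rate: rΔt = 0.02·1 = 0.02, so R = e^0.02 = 1.0202
Risk-neutral probability p = (e^0.02 − 0.6703)/(1.4918 − 0.6703) = 0.3499/0.8215 = 0.4259
Terminal stock prices: S_u = 186.5, S_d = 83.79
Terminal payoffs (S − K): max(36.48, 0) = 36.48, max(-66.21, 0) = 0
Node 0 (S = 125): V_0 = e^(−0.02)·[0.4259·36.4781 + 0.5741·0.0000] = 15.2285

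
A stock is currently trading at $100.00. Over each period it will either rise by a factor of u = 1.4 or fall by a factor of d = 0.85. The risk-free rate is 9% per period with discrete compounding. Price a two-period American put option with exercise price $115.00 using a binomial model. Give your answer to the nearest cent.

$15.51

Risk-neutral probability p = (1 + 0.09 − 0.85)/(1.4 − 0.85) = 0.2400/0.5500 = 0.4364
Terminal stock prices: S_uu = 196, S_ud = 119, S_dd = 72.25
Terminal payoffs (K − S): max(-81, 0) = 0, max(-4, 0) = 0, max(42.75, 0) = 42.75
Node u (S = 140): continuation = 1/1.09·[0.4364·0.0000 + 0.5636·0.0000] = 0.0000; exercise value = 0.0000 ≤ continuation, so V_u = 0.0000
Node d (S = 85): continuation = 1/1.09·[0.4364·0.0000 + 0.5636·42.7500] = 22.1059; exercise value = 30.0000 > continuation, so V_d = 30.0000 (exercise)
Node 0 (S = 100): continuation = 1/1.09·[0.4364·0.0000 + 0.5636·30.0000] = 15.5129; exercise value = 15.0000 ≤ continuation, so V_0 = 15.5129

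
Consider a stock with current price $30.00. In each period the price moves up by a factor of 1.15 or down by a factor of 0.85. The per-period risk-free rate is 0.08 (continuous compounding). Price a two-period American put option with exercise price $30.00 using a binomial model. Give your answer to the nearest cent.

Risk-neutral probability p = (e^0.08 − 0.85)/(1.15 − 0.85) = 0.2333/0.3000 = 0.7776
Terminal stock prices: S_uu = 39.67, S_ud = 29.32, S_dd = 21.67
Terminal payoffs (K − S): max(-9.675, 0) = 0, max(0.675, 0) = 0.675, max(8.325, 0) = 8.325
Node u (S = 34.5): continuation = e^(−0.08)·[0.7776·0.0000 + 0.2224·0.6750] = 0.1386; exercise value = 0.0000 ≤ continuation, so V_u = 0.1386
Node d (S = 25.5): continuation = e^(−0.08)·[0.7776·0.6750 + 0.2224·8.3250] = 2.1935; exercise value = 4.5000 > continuation, so V_d = 4.5000 (exercise)
Node 0 (S = 30): continuation = e^(−0.08)·[0.7776·0.1386 + 0.2224·4.5000] = 1.0232; exercise value = 0.0000 ≤ continuation, so V_0 = 1.0232

$1.02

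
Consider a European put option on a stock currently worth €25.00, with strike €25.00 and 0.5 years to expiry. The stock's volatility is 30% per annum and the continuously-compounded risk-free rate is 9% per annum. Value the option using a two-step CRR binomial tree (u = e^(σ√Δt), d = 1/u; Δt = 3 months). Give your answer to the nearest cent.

€1.32

CRR parameters: u = e^(σ√Δt) = e^(0.3·√0.25) = 1.1618, d = 1/u = 0.8607
Per-period rate: rΔt = 0.09·0.25 = 0.0225, so R = e^0.0225 = 1.0228
Risk-neutral probability p = (e^0.0225 − 0.8607)/(1.1618 − 0.8607) = 0.1620/0.3011 = 0.5381
Terminal stock prices: S_uu = 33.75, S_ud = 25, S_dd = 18.52
Terminal payoffs (K − S): max(-8.746, 0) = 0, max(0, 0) = 0, max(6.48, 0) = 6.48
Node u (S = 29.05): V_u = e^(−0.0225)·[0.5381·0.0000 + 0.4619·0.0000] = 0.0000
Node d (S = 21.52): V_d = e^(−0.0225)·[0.5381·0.0000 + 0.4619·6.4795] = 2.9261
Node 0 (S = 25): V_0 = e^(−0.0225)·[0.5381·0.0000 + 0.4619·2.9261] = 1.3214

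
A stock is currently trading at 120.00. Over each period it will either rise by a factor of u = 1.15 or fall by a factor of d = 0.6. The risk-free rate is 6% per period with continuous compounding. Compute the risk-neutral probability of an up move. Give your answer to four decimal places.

Risk-neutral probability p = (e^0.06 − 0.6)/(1.15 − 0.6) = 0.4618/0.5500 = 0.8397

p = 0.8397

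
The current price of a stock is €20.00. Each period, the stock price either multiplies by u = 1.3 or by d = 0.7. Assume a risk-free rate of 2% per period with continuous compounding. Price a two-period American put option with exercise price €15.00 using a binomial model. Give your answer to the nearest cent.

€1.09

Risk-neutral probability p = (e^0.02 − 0.7)/(1.3 − 0.7) = 0.3202/0.6000 = 0.5337
Terminal stock prices: S_uu = 33.8, S_ud = 18.2, S_dd = 9.8
Terminal payoffs (K − S): max(-18.8, 0) = 0, max(-3.2, 0) = 0, max(5.2, 0) = 5.2
Node u (S = 26): continuation = e^(−0.02)·[0.5337·0.0000 + 0.4663·0.0000] = 0.0000; exercise value = 0.0000 ≤ continuation, so V_u = 0.0000
Node d (S = 14): continuation = e^(−0.02)·[0.5337·0.0000 + 0.4663·5.2000] = 2.3769; exercise value = 1.0000 ≤ continuation, so V_d = 2.3769
Node 0 (S = 20): continuation = e^(−0.02)·[0.5337·0.0000 + 0.4663·2.3769] = 1.0865; exercise value = 0.0000 ≤ continuation, so V_0 = 1.0865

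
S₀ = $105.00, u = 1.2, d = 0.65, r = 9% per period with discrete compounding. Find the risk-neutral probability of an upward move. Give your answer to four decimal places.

p = 0.8000

Risk-neutral probability p = (1 + 0.09 − 0.65)/(1.2 − 0.65) = 0.4400/0.5500 = 0.8000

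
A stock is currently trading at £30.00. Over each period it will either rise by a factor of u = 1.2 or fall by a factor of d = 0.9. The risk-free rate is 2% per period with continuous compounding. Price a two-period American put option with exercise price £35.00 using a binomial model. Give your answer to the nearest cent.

Risk-neutral probability p = (e^0.02 − 0.9)/(1.2 − 0.9) = 0.1202/0.3000 = 0.4007
Terminal stock prices: S_uu = 43.2, S_ud = 32.4, S_dd = 24.3
Terminal payoffs (K − S): max(-8.2, 0) = 0, max(2.6, 0) = 2.6, max(10.7, 0) = 10.7
Node u (S = 36): continuation = e^(−0.02)·[0.4007·0.0000 + 0.5993·2.6000] = 1.5274; exercise value = 0.0000 ≤ continuation, so V_u = 1.5274
Node d (S = 27): continuation = e^(−0.02)·[0.4007·2.6000 + 0.5993·10.7000] = 7.3070; exercise value = 8.0000 > continuation, so V_d = 8.0000 (exercise)
Node 0 (S = 30): continuation = e^(−0.02)·[0.4007·1.5274 + 0.5993·8.0000] = 5.2996; exercise value = 5.0000 ≤ continuation, so V_0 = 5.2996

£5.30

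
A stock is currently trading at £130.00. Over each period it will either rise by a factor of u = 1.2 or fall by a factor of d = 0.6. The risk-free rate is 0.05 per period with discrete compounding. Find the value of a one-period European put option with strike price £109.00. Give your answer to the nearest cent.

Risk-neutral probability p = (1 + 0.05 − 0.6)/(1.2 − 0.6) = 0.4500/0.6000 = 0.7500
Terminal stock prices: S_u = 156, S_d = 78
Terminal payoffs (K − S): max(-47, 0) = 0, max(31, 0) = 31
Node 0 (S = 130): V_0 = 1/1.05·[0.7500·0.0000 + 0.2500·31.0000] = 7.3810

£7.38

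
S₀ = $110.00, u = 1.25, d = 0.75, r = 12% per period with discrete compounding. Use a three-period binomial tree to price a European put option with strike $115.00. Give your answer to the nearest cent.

$4.88

Risk-neutral probability p = (1 + 0.12 − 0.75)/(1.25 − 0.75) = 0.3700/0.5000 = 0.7400
Terminal stock prices: S_uuu = 214.8, S_uud = 128.9, S_udd = 77.34, S_ddd = 46.41
Terminal payoffs (K − S): max(-99.84, 0) = 0, max(-13.91, 0) = 0, max(37.66, 0) = 37.66, max(68.59, 0) = 68.59
Node uu (S = 171.9): V_uu = 1/1.12·[0.7400·0.0000 + 0.2600·0.0000] = 0.0000
Node ud (S = 103.1): V_ud = 1/1.12·[0.7400·0.0000 + 0.2600·37.6562] = 8.7416
Node dd (S = 61.88): V_dd = 1/1.12·[0.7400·37.6562 + 0.2600·68.5938] = 40.8036
Node u (S = 137.5): V_u = 1/1.12·[0.7400·0.0000 + 0.2600·8.7416] = 2.0293
Node d (S = 82.5): V_d = 1/1.12·[0.7400·8.7416 + 0.2600·40.8036] = 15.2480
Node 0 (S = 110): V_0 = 1/1.12·[0.7400·2.0293 + 0.2600·15.2480] = 4.8805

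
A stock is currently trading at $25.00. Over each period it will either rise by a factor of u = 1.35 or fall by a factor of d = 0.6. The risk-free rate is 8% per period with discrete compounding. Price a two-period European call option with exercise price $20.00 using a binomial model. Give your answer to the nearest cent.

$9.08

Risk-neutral probability p = (1 + 0.08 − 0.6)/(1.35 − 0.6) = 0.4800/0.7500 = 0.6400
Terminal stock prices: S_uu = 45.56, S_ud = 20.25, S_dd = 9
Terminal payoffs (S − K): max(25.56, 0) = 25.56, max(0.25, 0) = 0.25, max(-11, 0) = 0
Node u (S = 33.75): V_u = 1/1.08·[0.6400·25.5625 + 0.3600·0.2500] = 15.2315
Node d (S = 15): V_d = 1/1.08·[0.6400·0.2500 + 0.3600·0.0000] = 0.1481
Node 0 (S = 25): V_0 = 1/1.08·[0.6400·15.2315 + 0.3600·0.1481] = 9.0754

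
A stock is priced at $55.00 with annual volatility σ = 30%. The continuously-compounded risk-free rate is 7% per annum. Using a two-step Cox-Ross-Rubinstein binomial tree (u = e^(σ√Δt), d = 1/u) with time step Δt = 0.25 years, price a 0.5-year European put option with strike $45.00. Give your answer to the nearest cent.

$0.94

CRR parameters: u = e^(σ√Δt) = e^(0.3·√0.25) = 1.1618, d = 1/u = 0.8607
Per-period rate: rΔt = 0.07·0.25 = 0.0175, so R = e^0.0175 = 1.0177
Risk-neutral probability p = (e^0.0175 − 0.8607)/(1.1618 − 0.8607) = 0.1569/0.3011 = 0.5212
Terminal stock prices: S_uu = 74.24, S_ud = 55, S_dd = 40.75
Terminal payoffs (K − S): max(-29.24, 0) = 0, max(-10, 0) = 0, max(4.255, 0) = 4.255
Node u (S = 63.9): V_u = e^(−0.0175)·[0.5212·0.0000 + 0.4788·0.0000] = 0.0000
Node d (S = 47.34): V_d = e^(−0.0175)·[0.5212·0.0000 + 0.4788·4.2550] = 2.0020
Node 0 (S = 55): V_0 = e^(−0.0175)·[0.5212·0.0000 + 0.4788·2.0020] = 0.9419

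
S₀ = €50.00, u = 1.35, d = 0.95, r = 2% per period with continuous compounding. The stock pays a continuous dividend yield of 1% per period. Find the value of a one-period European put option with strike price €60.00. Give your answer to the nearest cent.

Per-period risk-free factor R = e^0.02 = 1.0202; dividend-adjusted growth = e^(0.02−0.01) = 1.0101.
Risk-neutral probability p = (1.0101 − 0.95)/(1.35 − 0.95) = 0.0601/0.4000 = 0.1501
Terminal stock prices: S_u = 67.5, S_d = 47.5
Terminal payoffs (K − S): max(-7.5, 0) = 0, max(12.5, 0) = 12.5
Node 0 (S = 50): V_0 = e^(−0.02)·[0.1501·0.0000 + 0.8499·12.5000] = 10.4131

€10.41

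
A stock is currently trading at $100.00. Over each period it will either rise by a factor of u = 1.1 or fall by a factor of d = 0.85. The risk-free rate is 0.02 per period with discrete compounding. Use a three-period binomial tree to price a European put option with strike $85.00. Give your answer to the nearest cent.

$1.82

Risk-neutral probability p = (1 + 0.02 − 0.85)/(1.1 − 0.85) = 0.1700/0.2500 = 0.6800
Terminal stock prices: S_uuu = 133.1, S_uud = 102.9, S_udd = 79.48, S_ddd = 61.41
Terminal payoffs (K − S): max(-48.1, 0) = 0, max(-17.85, 0) = 0, max(5.525, 0) = 5.525, max(23.59, 0) = 23.59
Node uu (S = 121): V_uu = 1/1.02·[0.6800·0.0000 + 0.3200·0.0000] = 0.0000
Node ud (S = 93.5): V_ud = 1/1.02·[0.6800·0.0000 + 0.3200·5.5250] = 1.7333
Node dd (S = 72.25): V_dd = 1/1.02·[0.6800·5.5250 + 0.3200·23.5875] = 11.0833
Node u (S = 110): V_u = 1/1.02·[0.6800·0.0000 + 0.3200·1.7333] = 0.5438
Node d (S = 85): V_d = 1/1.02·[0.6800·1.7333 + 0.3200·11.0833] = 4.6327
Node 0 (S = 100): V_0 = 1/1.02·[0.6800·0.5438 + 0.3200·4.6327] = 1.8159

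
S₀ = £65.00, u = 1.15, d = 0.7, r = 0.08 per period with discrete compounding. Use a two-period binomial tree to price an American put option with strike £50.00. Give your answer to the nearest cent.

Risk-neutral probability p = (1 + 0.08 − 0.7)/(1.15 − 0.7) = 0.3800/0.4500 = 0.8444
Terminal stock prices: S_uu = 85.96, S_ud = 52.32, S_dd = 31.85
Terminal payoffs (K − S): max(-35.96, 0) = 0, max(-2.325, 0) = 0, max(18.15, 0) = 18.15
Node u (S = 74.75): continuation = 1/1.08·[0.8444·0.0000 + 0.1556·0.0000] = 0.0000; exercise value = 0.0000 ≤ continuation, so V_u = 0.0000
Node d (S = 45.5): continuation = 1/1.08·[0.8444·0.0000 + 0.1556·18.1500] = 2.6142; exercise value = 4.5000 > continuation, so V_d = 4.5000 (exercise)
Node 0 (S = 65): continuation = 1/1.08·[0.8444·0.0000 + 0.1556·4.5000] = 0.6481; exercise value = 0.0000 ≤ continuation, so V_0 = 0.6481

£0.65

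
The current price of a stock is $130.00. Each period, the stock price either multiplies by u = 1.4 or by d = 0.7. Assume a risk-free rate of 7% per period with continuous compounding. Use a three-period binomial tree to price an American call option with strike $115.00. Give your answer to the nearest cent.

Risk-neutral probability p = (e^0.07 − 0.7)/(1.4 − 0.7) = 0.3725/0.7000 = 0.5322
Terminal stock prices: S_uuu = 356.7, S_uud = 178.4, S_udd = 89.18, S_ddd = 44.59
Terminal payoffs (S − K): max(241.7, 0) = 241.7, max(63.36, 0) = 63.36, max(-25.82, 0) = 0, max(-70.41, 0) = 0
Node uu (S = 254.8): continuation = e^(−0.07)·[0.5322·241.7200 + 0.4678·63.3600] = 147.5747; exercise value = 139.8000 ≤ continuation, so V_uu = 147.5747
Node ud (S = 127.4): continuation = e^(−0.07)·[0.5322·63.3600 + 0.4678·0.0000] = 31.4378; exercise value = 12.4000 ≤ continuation, so V_ud = 31.4378
Node dd (S = 63.7): continuation = e^(−0.07)·[0.5322·0.0000 + 0.4678·0.0000] = 0.0000; exercise value = 0.0000 ≤ continuation, so V_dd = 0.0000
Node u (S = 182): continuation = e^(−0.07)·[0.5322·147.5747 + 0.4678·31.4378] = 86.9370; exercise value = 67.0000 ≤ continuation, so V_u = 86.9370
Node d (S = 91): continuation = e^(−0.07)·[0.5322·31.4378 + 0.4678·0.0000] = 15.5987; exercise value = 0.0000 ≤ continuation, so V_d = 15.5987
Node 0 (S = 130): continuation = e^(−0.07)·[0.5322·86.9370 + 0.4678·15.5987] = 49.9406; exercise value = 15.0000 ≤ continuation, so V_0 = 49.9406

$49.94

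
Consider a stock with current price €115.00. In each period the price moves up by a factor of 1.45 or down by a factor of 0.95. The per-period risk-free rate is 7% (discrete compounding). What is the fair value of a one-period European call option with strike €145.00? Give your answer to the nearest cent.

Risk-neutral probability p = (1 + 0.07 − 0.95)/(1.45 − 0.95) = 0.1200/0.5000 = 0.2400
Terminal stock prices: S_u = 166.8, S_d = 109.2
Terminal payoffs (S − K): max(21.75, 0) = 21.75, max(-35.75, 0) = 0
Node 0 (S = 115): V_0 = 1/1.07·[0.2400·21.7500 + 0.7600·0.0000] = 4.8785

€4.88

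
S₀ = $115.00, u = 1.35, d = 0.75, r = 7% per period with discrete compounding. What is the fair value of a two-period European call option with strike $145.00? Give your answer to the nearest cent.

$16.05

Risk-neutral probability p = (1 + 0.07 − 0.75)/(1.35 − 0.75) = 0.3200/0.6000 = 0.5333
Terminal stock prices: S_uu = 209.6, S_ud = 116.4, S_dd = 64.69
Terminal payoffs (S − K): max(64.59, 0) = 64.59, max(-28.56, 0) = 0, max(-80.31, 0) = 0
Node u (S = 155.2): V_u = 1/1.07·[0.5333·64.5875 + 0.4667·0.0000] = 32.1931
Node d (S = 86.25): V_d = 1/1.07·[0.5333·0.0000 + 0.4667·0.0000] = 0.0000
Node 0 (S = 115): V_0 = 1/1.07·[0.5333·32.1931 + 0.4667·0.0000] = 16.0464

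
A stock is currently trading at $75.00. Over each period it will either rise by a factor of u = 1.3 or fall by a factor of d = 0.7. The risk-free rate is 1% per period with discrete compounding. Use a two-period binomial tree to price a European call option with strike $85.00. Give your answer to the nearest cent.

Risk-neutral probability p = (1 + 0.01 − 0.7)/(1.3 − 0.7) = 0.3100/0.6000 = 0.5167
Terminal stock prices: S_uu = 126.8, S_ud = 68.25, S_dd = 36.75
Terminal payoffs (S − K): max(41.75, 0) = 41.75, max(-16.75, 0) = 0, max(-48.25, 0) = 0
Node u (S = 97.5): V_u = 1/1.01·[0.5167·41.7500 + 0.4833·0.0000] = 21.3573
Node d (S = 52.5): V_d = 1/1.01·[0.5167·0.0000 + 0.4833·0.0000] = 0.0000
Node 0 (S = 75): V_0 = 1/1.01·[0.5167·21.3573 + 0.4833·0.0000] = 10.9253

$10.93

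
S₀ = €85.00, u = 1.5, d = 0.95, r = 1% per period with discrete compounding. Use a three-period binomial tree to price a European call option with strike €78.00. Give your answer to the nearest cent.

Risk-neutral probability p = (1 + 0.01 − 0.95)/(1.5 − 0.95) = 0.0600/0.5500 = 0.1091
Terminal stock prices: S_uuu = 286.9, S_uud = 181.7, S_udd = 115.1, S_ddd = 72.88
Terminal payoffs (S − K): max(208.9, 0) = 208.9, max(103.7, 0) = 103.7, max(37.07, 0) = 37.07, max(-5.123, 0) = 0
Node uu (S = 191.2): V_uu = 1/1.01·[0.1091·208.8750 + 0.8909·103.6875] = 114.0223
Node ud (S = 121.1): V_ud = 1/1.01·[0.1091·103.6875 + 0.8909·37.0687] = 43.8973
Node dd (S = 76.71): V_dd = 1/1.01·[0.1091·37.0687 + 0.8909·0.0000] = 4.0038
Node u (S = 127.5): V_u = 1/1.01·[0.1091·114.0223 + 0.8909·43.8973] = 51.0369
Node d (S = 80.75): V_d = 1/1.01·[0.1091·43.8973 + 0.8909·4.0038] = 8.2731
Node 0 (S = 85): V_0 = 1/1.01·[0.1091·51.0369 + 0.8909·8.2731] = 12.8101

€12.81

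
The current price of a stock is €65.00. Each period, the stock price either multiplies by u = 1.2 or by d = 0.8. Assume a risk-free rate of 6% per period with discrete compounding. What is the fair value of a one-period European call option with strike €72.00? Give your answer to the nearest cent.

€3.68

Risk-neutral probability p = (1 + 0.06 − 0.8)/(1.2 − 0.8) = 0.2600/0.4000 = 0.6500
Terminal stock prices: S_u = 78, S_d = 52
Terminal payoffs (S − K): max(6, 0) = 6, max(-20, 0) = 0
Node 0 (S = 65): V_0 = 1/1.06·[0.6500·6.0000 + 0.3500·0.0000] = 3.6792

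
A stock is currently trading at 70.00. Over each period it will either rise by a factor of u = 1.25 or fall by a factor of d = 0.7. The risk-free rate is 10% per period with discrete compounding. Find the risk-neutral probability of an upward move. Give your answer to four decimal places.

p = 0.7273

Risk-neutral probability p = (1 + 0.1 − 0.7)/(1.25 − 0.7) = 0.4000/0.5500 = 0.7273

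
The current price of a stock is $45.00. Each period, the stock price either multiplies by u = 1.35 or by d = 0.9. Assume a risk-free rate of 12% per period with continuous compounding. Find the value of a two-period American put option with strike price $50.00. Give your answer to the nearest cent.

Risk-neutral probability p = (e^0.12 − 0.9)/(1.35 − 0.9) = 0.2275/0.4500 = 0.5055
Terminal stock prices: S_uu = 82.01, S_ud = 54.68, S_dd = 36.45
Terminal payoffs (K − S): max(-32.01, 0) = 0, max(-4.675, 0) = 0, max(13.55, 0) = 13.55
Node u (S = 60.75): continuation = e^(−0.12)·[0.5055·0.0000 + 0.4945·0.0000] = 0.0000; exercise value = 0.0000 ≤ continuation, so V_u = 0.0000
Node d (S = 40.5): continuation = e^(−0.12)·[0.5055·0.0000 + 0.4945·13.5500] = 5.9422; exercise value = 9.5000 > continuation, so V_d = 9.5000 (exercise)
Node 0 (S = 45): continuation = e^(−0.12)·[0.5055·0.0000 + 0.4945·9.5000] = 4.1661; exercise value = 5.0000 > continuation, so V_0 = 5.0000 (exercise)

$5.00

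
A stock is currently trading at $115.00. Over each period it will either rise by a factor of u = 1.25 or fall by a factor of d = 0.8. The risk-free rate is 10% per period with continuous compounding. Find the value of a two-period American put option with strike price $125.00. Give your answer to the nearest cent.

Risk-neutral probability p = (e^0.1 − 0.8)/(1.25 − 0.8) = 0.3052/0.4500 = 0.6782
Terminal stock prices: S_uu = 179.7, S_ud = 115, S_dd = 73.6
Terminal payoffs (K − S): max(-54.69, 0) = 0, max(10, 0) = 10, max(51.4, 0) = 51.4
Node u (S = 143.8): continuation = e^(−0.1)·[0.6782·0.0000 + 0.3218·10.0000] = 2.9122; exercise value = 0.0000 ≤ continuation, so V_u = 2.9122
Node d (S = 92): continuation = e^(−0.1)·[0.6782·10.0000 + 0.3218·51.4000] = 21.1047; exercise value = 33.0000 > continuation, so V_d = 33.0000 (exercise)
Node 0 (S = 115): continuation = e^(−0.1)·[0.6782·2.9122 + 0.3218·33.0000] = 11.3971; exercise value = 10.0000 ≤ continuation, so V_0 = 11.3971

$11.40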